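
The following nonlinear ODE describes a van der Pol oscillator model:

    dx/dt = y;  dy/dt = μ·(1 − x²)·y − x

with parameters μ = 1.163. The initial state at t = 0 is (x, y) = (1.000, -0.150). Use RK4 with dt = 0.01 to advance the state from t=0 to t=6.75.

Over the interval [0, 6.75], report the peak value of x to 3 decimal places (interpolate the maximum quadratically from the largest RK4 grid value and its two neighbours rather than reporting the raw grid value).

t=0.000: state=(1.000, -0.150)
step 1 (dt=0.01): k1=(-0.150, -1.000), k2=(-0.155, -1.000), k3=(-0.155, -1.000), k4=(-0.160, -0.999); state += dt/6·(k1+2k2+2k3+k4)
t=0.010: state=(0.998, -0.160)
t=0.020: state=(0.997, -0.170)
t=0.030: state=(0.995, -0.180)
continuing one RK4 step at a time; state shown every 25 steps (Δt=0.25):
t=0.250: state=(0.931, -0.398)
t=0.500: state=(0.800, -0.654)
t=0.750: state=(0.601, -0.947)
t=1.000: state=(0.320, -1.320)
t=1.250: state=(-0.067, -1.792)
t=1.500: state=(-0.574, -2.230)
t=1.750: state=(-1.141, -2.172)
t=2.000: state=(-1.594, -1.359)
t=2.250: state=(-1.813, -0.442)
t=2.500: state=(-1.847, 0.111)
t=2.750: state=(-1.781, 0.389)
t=3.000: state=(-1.662, 0.549)
t=3.250: state=(-1.509, 0.676)
t=3.500: state=(-1.323, 0.813)
t=3.750: state=(-1.099, 0.994)
t=4.000: state=(-0.819, 1.259)
t=4.250: state=(-0.457, 1.666)
t=4.500: state=(0.029, 2.251)
t=4.750: state=(0.667, 2.793)
t=5.000: state=(1.354, 2.492)
t=5.250: state=(1.827, 1.236)
t=5.500: state=(1.997, 0.227)
t=5.750: state=(1.987, -0.239)
t=6.000: state=(1.899, -0.441)
t=6.250: state=(1.773, -0.555)
t=6.500: state=(1.623, -0.650)
t=6.750: state=(1.447, -0.757)
largest grid value and its neighbours: x(5.590)=2.00700, x(5.600)=2.00701, x(5.610)=2.00683
parabola through these three points peaks at t≈5.596 with x≈2.00703

max x = 2.007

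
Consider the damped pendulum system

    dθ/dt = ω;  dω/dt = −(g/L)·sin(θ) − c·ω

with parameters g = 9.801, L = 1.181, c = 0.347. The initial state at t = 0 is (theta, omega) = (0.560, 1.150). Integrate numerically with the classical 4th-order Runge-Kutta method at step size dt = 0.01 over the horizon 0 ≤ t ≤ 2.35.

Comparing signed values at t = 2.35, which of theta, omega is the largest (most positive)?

t=0.000: state=(0.560, 1.150)
step 1 (dt=0.01): k1=(1.150, -4.807), k2=(1.126, -4.839), k3=(1.126, -4.838), k4=(1.102, -4.869); state += dt/6·(k1+2k2+2k3+k4)
t=0.010: state=(0.571, 1.102)
t=0.020: state=(0.582, 1.053)
t=0.030: state=(0.592, 1.003)
continuing one RK4 step at a time; state shown every 10 steps (Δt=0.1):
t=0.100: state=(0.650, 0.644)
t=0.200: state=(0.688, 0.113)
t=0.300: state=(0.673, -0.407)
t=0.400: state=(0.608, -0.883)
t=0.500: state=(0.499, -1.283)
t=0.600: state=(0.355, -1.578)
t=0.700: state=(0.188, -1.744)
t=0.800: state=(0.011, -1.765)
t=0.900: state=(-0.160, -1.643)
t=1.000: state=(-0.313, -1.393)
t=1.100: state=(-0.436, -1.045)
t=1.200: state=(-0.520, -0.632)
t=1.300: state=(-0.561, -0.188)
t=1.400: state=(-0.558, 0.254)
t=1.500: state=(-0.511, 0.663)
t=1.600: state=(-0.427, 1.011)
t=1.700: state=(-0.312, 1.273)
t=1.800: state=(-0.176, 1.427)
t=1.900: state=(-0.031, 1.462)
t=2.000: state=(0.112, 1.378)
t=2.100: state=(0.241, 1.186)
t=2.200: state=(0.347, 0.908)
t=2.300: state=(0.421, 0.569)
t=2.350: state=(0.445, 0.386)
compare at T: theta=0.445, omega=0.386

largest component: theta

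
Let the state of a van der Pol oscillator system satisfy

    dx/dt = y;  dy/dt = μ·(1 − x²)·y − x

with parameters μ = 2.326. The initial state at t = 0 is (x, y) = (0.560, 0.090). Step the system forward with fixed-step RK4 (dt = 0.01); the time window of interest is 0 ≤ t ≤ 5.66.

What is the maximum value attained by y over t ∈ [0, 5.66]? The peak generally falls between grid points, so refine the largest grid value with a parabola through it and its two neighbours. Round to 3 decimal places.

max y = 4.218

t=0.000: state=(0.560, 0.090)
step 1 (dt=0.01): k1=(0.090, -0.416), k2=(0.088, -0.420), k3=(0.088, -0.420), k4=(0.086, -0.424); state += dt/6·(k1+2k2+2k3+k4)
t=0.010: state=(0.561, 0.086)
t=0.020: state=(0.562, 0.082)
t=0.030: state=(0.563, 0.077)
continuing one RK4 step at a time; state shown every 20 steps (Δt=0.2):
t=0.200: state=(0.569, -0.010)
t=0.400: state=(0.554, -0.146)
t=0.600: state=(0.507, -0.331)
t=0.800: state=(0.417, -0.589)
t=1.000: state=(0.263, -0.974)
t=1.200: state=(0.013, -1.571)
t=1.400: state=(-0.383, -2.414)
t=1.600: state=(-0.937, -2.978)
t=1.800: state=(-1.474, -2.139)
t=2.000: state=(-1.756, -0.752)
t=2.200: state=(-1.824, -0.042)
t=2.400: state=(-1.803, 0.209)
t=2.600: state=(-1.751, 0.302)
t=2.800: state=(-1.685, 0.349)
t=3.000: state=(-1.612, 0.385)
t=3.200: state=(-1.531, 0.423)
t=3.400: state=(-1.442, 0.470)
t=3.600: state=(-1.342, 0.531)
t=3.800: state=(-1.228, 0.615)
t=4.000: state=(-1.094, 0.738)
t=4.200: state=(-0.928, 0.932)
t=4.400: state=(-0.712, 1.260)
t=4.600: state=(-0.406, 1.856)
t=4.800: state=(0.063, 2.935)
t=5.000: state=(0.784, 4.157)
t=5.200: state=(1.567, 3.131)
t=5.400: state=(1.951, 0.887)
t=5.600: state=(2.022, 0.005)
t=5.660: state=(2.019, -0.095)
largest grid value and its neighbours: y(5.030)=4.21405, y(5.040)=4.21785, y(5.050)=4.21335
parabola through these three points peaks at t≈5.040 with y≈4.21786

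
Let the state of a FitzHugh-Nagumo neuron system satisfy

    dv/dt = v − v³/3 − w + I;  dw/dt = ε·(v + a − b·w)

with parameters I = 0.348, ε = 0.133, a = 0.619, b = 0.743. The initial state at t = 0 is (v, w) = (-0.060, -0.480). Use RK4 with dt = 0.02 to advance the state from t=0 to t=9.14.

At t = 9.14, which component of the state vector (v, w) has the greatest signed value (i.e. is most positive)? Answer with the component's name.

t=0.000: state=(-0.060, -0.480)
step 1 (dt=0.02): k1=(0.768, 0.122), k2=(0.775, 0.123), k3=(0.775, 0.123), k4=(0.781, 0.124); state += dt/6·(k1+2k2+2k3+k4)
t=0.020: state=(-0.045, -0.478)
t=0.040: state=(-0.029, -0.475)
t=0.060: state=(-0.013, -0.473)
continuing one RK4 step at a time; state shown every 25 steps (Δt=0.5):
t=0.500: state=(0.415, -0.406)
t=1.000: state=(1.054, -0.299)
t=1.500: state=(1.593, -0.157)
t=2.000: state=(1.809, 0.003)
t=2.500: state=(1.834, 0.162)
t=3.000: state=(1.797, 0.312)
t=3.500: state=(1.741, 0.452)
t=4.000: state=(1.678, 0.581)
t=4.500: state=(1.611, 0.700)
t=5.000: state=(1.542, 0.809)
t=5.500: state=(1.470, 0.908)
t=6.000: state=(1.394, 0.997)
t=6.500: state=(1.312, 1.077)
t=7.000: state=(1.223, 1.147)
t=7.500: state=(1.125, 1.208)
t=8.000: state=(1.011, 1.260)
t=8.500: state=(0.876, 1.300)
t=9.000: state=(0.705, 1.329)
t=9.140: state=(0.647, 1.335)
compare at T: v=0.647, w=1.335

largest component: w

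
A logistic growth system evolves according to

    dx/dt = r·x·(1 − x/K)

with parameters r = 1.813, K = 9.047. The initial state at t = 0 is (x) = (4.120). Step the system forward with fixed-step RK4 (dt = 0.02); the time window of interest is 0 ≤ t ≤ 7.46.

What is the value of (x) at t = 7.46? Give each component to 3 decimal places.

t=0.000: state=(4.120)
step 1 (dt=0.02): k1=(4.068), k2=(4.074), k3=(4.074), k4=(4.080); state += dt/6·(k1+2k2+2k3+k4)
t=0.020: state=(4.201)
t=0.040: state=(4.283)
t=0.060: state=(4.365)
continuing one RK4 step at a time; state shown every 25 steps (Δt=0.5):
t=0.500: state=(6.100)
t=1.000: state=(7.570)
t=1.500: state=(8.386)
t=2.000: state=(8.768)
t=2.500: state=(8.932)
t=3.000: state=(9.000)
t=3.500: state=(9.028)
t=4.000: state=(9.039)
t=4.500: state=(9.044)
t=5.000: state=(9.046)
t=5.500: state=(9.046)
t=6.000: state=(9.047)
t=6.500: state=(9.047)
t=7.000: state=(9.047)
t=7.460: state=(9.047)

(x) = (9.047)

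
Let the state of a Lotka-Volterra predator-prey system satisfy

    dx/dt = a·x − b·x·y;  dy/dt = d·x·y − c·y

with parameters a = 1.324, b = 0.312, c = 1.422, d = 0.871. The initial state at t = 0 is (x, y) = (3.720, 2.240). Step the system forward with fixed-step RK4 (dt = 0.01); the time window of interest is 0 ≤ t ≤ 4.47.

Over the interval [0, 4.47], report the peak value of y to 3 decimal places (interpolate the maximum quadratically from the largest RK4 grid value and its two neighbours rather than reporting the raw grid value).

max y = 11.109

t=0.000: state=(3.720, 2.240)
step 1 (dt=0.01): k1=(2.325, 4.073), k2=(2.309, 4.133), k3=(2.309, 4.133), k4=(2.292, 4.194); state += dt/6·(k1+2k2+2k3+k4)
t=0.010: state=(3.743, 2.281)
t=0.020: state=(3.766, 2.324)
t=0.030: state=(3.788, 2.368)
continuing one RK4 step at a time; state shown every 20 steps (Δt=0.2):
t=0.200: state=(4.086, 3.338)
t=0.400: state=(4.102, 5.160)
t=0.600: state=(3.592, 7.649)
t=0.800: state=(2.690, 9.977)
t=1.000: state=(1.803, 11.071)
t=1.200: state=(1.182, 10.759)
t=1.400: state=(0.814, 9.604)
t=1.600: state=(0.609, 8.166)
t=1.800: state=(0.498, 6.760)
t=2.000: state=(0.443, 5.518)
t=2.200: state=(0.423, 4.476)
t=2.400: state=(0.429, 3.626)
t=2.600: state=(0.456, 2.946)
t=2.800: state=(0.503, 2.409)
t=3.000: state=(0.572, 1.990)
t=3.200: state=(0.665, 1.667)
t=3.400: state=(0.787, 1.423)
t=3.600: state=(0.944, 1.244)
t=3.800: state=(1.143, 1.122)
t=4.000: state=(1.392, 1.052)
t=4.200: state=(1.700, 1.035)
t=4.400: state=(2.075, 1.081)
t=4.470: state=(2.223, 1.116)
largest grid value and its neighbours: y(1.040)=11.10829, y(1.050)=11.10882, y(1.060)=11.10599
parabola through these three points peaks at t≈1.047 with y≈11.10902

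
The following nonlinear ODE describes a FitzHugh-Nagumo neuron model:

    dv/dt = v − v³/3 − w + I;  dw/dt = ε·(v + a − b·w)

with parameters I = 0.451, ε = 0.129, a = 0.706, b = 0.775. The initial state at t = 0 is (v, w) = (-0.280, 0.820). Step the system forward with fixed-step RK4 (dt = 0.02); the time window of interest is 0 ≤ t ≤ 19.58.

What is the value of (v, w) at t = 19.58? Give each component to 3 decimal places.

t=0.000: state=(-0.280, 0.820)
step 1 (dt=0.02): k1=(-0.642, -0.027), k2=(-0.647, -0.028), k3=(-0.647, -0.028), k4=(-0.653, -0.029); state += dt/6·(k1+2k2+2k3+k4)
t=0.020: state=(-0.293, 0.819)
t=0.040: state=(-0.306, 0.819)
t=0.060: state=(-0.320, 0.818)
continuing one RK4 step at a time; state shown every 50 steps (Δt=1):
t=1.000: state=(-1.153, 0.743)
t=2.000: state=(-1.705, 0.575)
t=3.000: state=(-1.730, 0.394)
t=4.000: state=(-1.659, 0.235)
t=5.000: state=(-1.578, 0.101)
t=6.000: state=(-1.496, -0.011)
t=7.000: state=(-1.414, -0.102)
t=8.000: state=(-1.333, -0.174)
t=9.000: state=(-1.251, -0.229)
t=10.000: state=(-1.169, -0.269)
t=11.000: state=(-1.084, -0.295)
t=12.000: state=(-0.994, -0.308)
t=13.000: state=(-0.897, -0.308)
t=14.000: state=(-0.786, -0.296)
t=15.000: state=(-0.646, -0.269)
t=16.000: state=(-0.440, -0.224)
t=17.000: state=(-0.062, -0.149)
t=18.000: state=(0.746, -0.011)
t=19.000: state=(1.617, 0.230)
t=19.580: state=(1.738, 0.391)

(v, w) = (1.738, 0.391)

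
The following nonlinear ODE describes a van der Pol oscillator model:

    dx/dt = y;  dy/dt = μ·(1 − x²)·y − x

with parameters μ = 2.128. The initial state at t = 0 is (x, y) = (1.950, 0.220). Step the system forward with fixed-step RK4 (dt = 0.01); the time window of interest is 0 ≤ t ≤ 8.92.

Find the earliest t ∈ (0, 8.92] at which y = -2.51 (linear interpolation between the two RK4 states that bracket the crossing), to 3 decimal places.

t=0.000: state=(1.950, 0.220)
step 1 (dt=0.01): k1=(0.220, -3.262), k2=(0.204, -3.168), k3=(0.204, -3.170), k4=(0.188, -3.078); state += dt/6·(k1+2k2+2k3+k4)
t=0.010: state=(1.952, 0.188)
t=0.020: state=(1.954, 0.158)
t=0.030: state=(1.955, 0.130)
continuing one RK4 step at a time; state shown every 50 steps (Δt=0.5):
t=0.500: state=(1.873, -0.308)
t=1.000: state=(1.698, -0.387)
t=1.500: state=(1.482, -0.482)
t=2.000: state=(1.200, -0.673)
t=2.500: state=(0.758, -1.197)
t=2.890: state=(0.081, -2.509)
next step: t=2.900: state=(0.056, -2.563) — y has crossed -2.51
linear interpolation between t=2.890 (-2.50907) and t=2.900 (-2.56347) → t≈2.890

t = 2.890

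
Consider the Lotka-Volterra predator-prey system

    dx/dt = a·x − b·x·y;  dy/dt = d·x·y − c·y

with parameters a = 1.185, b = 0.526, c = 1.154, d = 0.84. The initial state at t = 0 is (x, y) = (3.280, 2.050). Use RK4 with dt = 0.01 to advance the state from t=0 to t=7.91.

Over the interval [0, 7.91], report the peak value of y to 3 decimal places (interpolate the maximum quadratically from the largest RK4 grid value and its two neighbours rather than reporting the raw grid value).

t=0.000: state=(3.280, 2.050)
step 1 (dt=0.01): k1=(0.350, 3.282), k2=(0.322, 3.312), k3=(0.322, 3.312), k4=(0.293, 3.341); state += dt/6·(k1+2k2+2k3+k4)
t=0.010: state=(3.283, 2.083)
t=0.020: state=(3.286, 2.117)
t=0.030: state=(3.288, 2.151)
continuing one RK4 step at a time; state shown every 50 steps (Δt=0.5):
t=0.500: state=(2.640, 4.225)
t=1.000: state=(1.283, 5.334)
t=1.500: state=(0.632, 4.371)
t=2.000: state=(0.433, 3.042)
t=2.500: state=(0.405, 2.029)
t=3.000: state=(0.472, 1.366)
t=3.500: state=(0.631, 0.963)
t=4.000: state=(0.915, 0.745)
t=4.500: state=(1.378, 0.672)
t=5.000: state=(2.071, 0.772)
t=5.500: state=(2.912, 1.235)
t=6.000: state=(3.259, 2.635)
t=6.500: state=(2.184, 4.846)
t=7.000: state=(1.001, 5.169)
t=7.500: state=(0.540, 3.939)
t=7.910: state=(0.422, 2.885)
largest grid value and its neighbours: y(6.790)=5.34227, y(6.800)=5.34291, y(6.810)=5.34254
parabola through these three points peaks at t≈6.801 with y≈5.34292

max y = 5.343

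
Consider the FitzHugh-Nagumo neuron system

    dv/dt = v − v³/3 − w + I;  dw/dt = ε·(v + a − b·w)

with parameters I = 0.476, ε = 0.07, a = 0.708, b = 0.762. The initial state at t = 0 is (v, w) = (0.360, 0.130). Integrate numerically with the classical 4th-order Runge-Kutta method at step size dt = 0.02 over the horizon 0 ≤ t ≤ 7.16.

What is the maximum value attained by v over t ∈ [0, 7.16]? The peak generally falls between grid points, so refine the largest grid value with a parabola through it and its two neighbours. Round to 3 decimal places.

max v = 1.746

t=0.000: state=(0.360, 0.130)
step 1 (dt=0.02): k1=(0.690, 0.068), k2=(0.696, 0.068), k3=(0.696, 0.068), k4=(0.701, 0.069); state += dt/6·(k1+2k2+2k3+k4)
t=0.020: state=(0.374, 0.131)
t=0.040: state=(0.388, 0.133)
t=0.060: state=(0.402, 0.134)
continuing one RK4 step at a time; state shown every 25 steps (Δt=0.5):
t=0.500: state=(0.768, 0.170)
t=1.000: state=(1.232, 0.225)
t=1.500: state=(1.569, 0.292)
t=2.000: state=(1.713, 0.366)
t=2.500: state=(1.746, 0.441)
t=3.000: state=(1.735, 0.514)
t=3.500: state=(1.708, 0.584)
t=4.000: state=(1.675, 0.652)
t=4.500: state=(1.640, 0.717)
t=5.000: state=(1.604, 0.778)
t=5.500: state=(1.567, 0.837)
t=6.000: state=(1.528, 0.893)
t=6.500: state=(1.488, 0.946)
t=7.000: state=(1.447, 0.996)
t=7.160: state=(1.434, 1.012)
largest grid value and its neighbours: v(2.520)=1.74612, v(2.540)=1.74616, v(2.560)=1.74614
parabola through these three points peaks at t≈2.543 with v≈1.74617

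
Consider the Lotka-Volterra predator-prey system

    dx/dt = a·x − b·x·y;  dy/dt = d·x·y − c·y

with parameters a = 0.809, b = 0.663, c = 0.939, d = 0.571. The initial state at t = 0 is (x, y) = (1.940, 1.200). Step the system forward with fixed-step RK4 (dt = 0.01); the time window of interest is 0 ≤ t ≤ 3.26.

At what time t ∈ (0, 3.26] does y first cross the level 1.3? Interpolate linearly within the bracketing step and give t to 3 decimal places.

t=0.000: state=(1.940, 1.200)
step 1 (dt=0.01): k1=(0.026, 0.202), k2=(0.025, 0.203), k3=(0.025, 0.203), k4=(0.023, 0.203); state += dt/6·(k1+2k2+2k3+k4)
t=0.010: state=(1.940, 1.202)
t=0.020: state=(1.940, 1.204)
t=0.030: state=(1.941, 1.206)
continuing one RK4 step at a time; state shown every 20 steps (Δt=0.2):
t=0.200: state=(1.940, 1.241)
t=0.400: state=(1.929, 1.283)
t=0.480: state=(1.922, 1.300)
next step: t=0.490: state=(1.921, 1.302) — y has crossed 1.3
linear interpolation between t=0.480 (1.29983) and t=0.490 (1.30188) → t≈0.481

t = 0.481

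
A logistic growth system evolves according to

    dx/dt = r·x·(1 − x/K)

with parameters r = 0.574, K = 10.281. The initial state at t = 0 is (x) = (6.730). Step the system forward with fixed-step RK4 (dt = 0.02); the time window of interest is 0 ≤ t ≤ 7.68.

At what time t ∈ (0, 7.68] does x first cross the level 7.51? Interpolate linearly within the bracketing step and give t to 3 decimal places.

t = 0.623

t=0.000: state=(6.730)
step 1 (dt=0.02): k1=(1.334), k2=(1.332), k3=(1.332), k4=(1.329); state += dt/6·(k1+2k2+2k3+k4)
t=0.020: state=(6.757)
t=0.040: state=(6.783)
t=0.060: state=(6.810)
continuing one RK4 step at a time; state shown every 25 steps (Δt=0.5):
t=0.500: state=(7.365)
t=0.620: state=(7.506)
next step: t=0.640: state=(7.530) — x has crossed 7.51
linear interpolation between t=0.620 (7.50635) and t=0.640 (7.52955) → t≈0.623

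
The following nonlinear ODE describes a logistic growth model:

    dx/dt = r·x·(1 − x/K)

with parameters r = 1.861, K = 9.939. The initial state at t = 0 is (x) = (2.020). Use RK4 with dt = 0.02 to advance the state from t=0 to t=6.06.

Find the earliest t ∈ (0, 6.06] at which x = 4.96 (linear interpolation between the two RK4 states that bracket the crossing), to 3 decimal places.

t=0.000: state=(2.020)
step 1 (dt=0.02): k1=(2.995), k2=(3.028), k3=(3.028), k4=(3.061); state += dt/6·(k1+2k2+2k3+k4)
t=0.020: state=(2.081)
t=0.040: state=(2.142)
t=0.060: state=(2.206)
continuing one RK4 step at a time; state shown every 10 steps (Δt=0.2):
t=0.200: state=(2.685)
t=0.400: state=(3.472)
t=0.600: state=(4.353)
t=0.720: state=(4.904)
next step: t=0.740: state=(4.997) — x has crossed 4.96
linear interpolation between t=0.720 (4.90429) and t=0.740 (4.99676) → t≈0.732

t = 0.732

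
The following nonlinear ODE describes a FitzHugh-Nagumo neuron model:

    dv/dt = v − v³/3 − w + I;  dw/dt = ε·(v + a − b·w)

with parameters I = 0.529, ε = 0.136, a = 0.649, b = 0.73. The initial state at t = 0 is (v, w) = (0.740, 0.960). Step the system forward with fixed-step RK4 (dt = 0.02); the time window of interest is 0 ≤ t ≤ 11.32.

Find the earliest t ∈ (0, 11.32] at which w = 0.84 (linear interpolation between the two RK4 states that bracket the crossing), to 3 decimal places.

t=0.000: state=(0.740, 0.960)
step 1 (dt=0.02): k1=(0.174, 0.094), k2=(0.174, 0.094), k3=(0.174, 0.094), k4=(0.174, 0.094); state += dt/6·(k1+2k2+2k3+k4)
t=0.020: state=(0.743, 0.962)
t=0.040: state=(0.747, 0.964)
t=0.060: state=(0.750, 0.966)
continuing one RK4 step at a time; state shown every 25 steps (Δt=0.5):
t=0.500: state=(0.824, 1.008)
t=1.000: state=(0.895, 1.060)
t=1.500: state=(0.947, 1.113)
t=2.000: state=(0.974, 1.166)
t=2.500: state=(0.976, 1.217)
t=3.000: state=(0.952, 1.265)
t=3.500: state=(0.904, 1.309)
t=4.000: state=(0.829, 1.346)
t=4.500: state=(0.723, 1.376)
t=5.000: state=(0.574, 1.395)
t=5.500: state=(0.356, 1.402)
t=6.000: state=(0.020, 1.391)
t=6.500: state=(-0.511, 1.351)
t=7.000: state=(-1.210, 1.272)
t=7.500: state=(-1.725, 1.154)
t=8.000: state=(-1.894, 1.019)
t=8.500: state=(-1.905, 0.886)
t=8.680: state=(-1.895, 0.840)
next step: t=8.700: state=(-1.894, 0.835) — w has crossed 0.84
linear interpolation between t=8.680 (0.84043) and t=8.700 (0.83538) → t≈8.682

t = 8.682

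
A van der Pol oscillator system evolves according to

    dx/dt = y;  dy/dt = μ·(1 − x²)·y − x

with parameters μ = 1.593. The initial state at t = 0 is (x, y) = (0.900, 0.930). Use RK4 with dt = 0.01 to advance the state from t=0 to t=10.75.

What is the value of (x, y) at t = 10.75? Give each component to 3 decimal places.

t=0.000: state=(0.900, 0.930)
step 1 (dt=0.01): k1=(0.930, -0.619), k2=(0.927, -0.636), k3=(0.927, -0.636), k4=(0.924, -0.654); state += dt/6·(k1+2k2+2k3+k4)
t=0.010: state=(0.909, 0.924)
t=0.020: state=(0.918, 0.917)
t=0.030: state=(0.928, 0.910)
continuing one RK4 step at a time; state shown every 50 steps (Δt=0.5):
t=0.500: state=(1.228, 0.310)
t=1.000: state=(1.218, -0.306)
t=1.500: state=(0.949, -0.780)
t=2.000: state=(0.382, -1.608)
t=2.500: state=(-0.819, -3.126)
t=3.000: state=(-1.911, -0.713)
t=3.500: state=(-1.922, 0.315)
t=4.000: state=(-1.719, 0.476)
t=4.500: state=(-1.448, 0.618)
t=5.000: state=(-1.078, 0.898)
t=5.500: state=(-0.474, 1.655)
t=6.000: state=(0.766, 3.299)
t=6.500: state=(1.945, 0.772)
t=7.000: state=(1.964, -0.310)
t=7.500: state=(1.765, -0.460)
t=8.000: state=(1.505, -0.587)
t=8.500: state=(1.160, -0.826)
t=9.000: state=(0.621, -1.441)
t=9.500: state=(-0.464, -3.062)
t=10.000: state=(-1.845, -1.363)
t=10.500: state=(-1.990, 0.246)
t=10.750: state=(-1.910, 0.376)

(x, y) = (-1.910, 0.376)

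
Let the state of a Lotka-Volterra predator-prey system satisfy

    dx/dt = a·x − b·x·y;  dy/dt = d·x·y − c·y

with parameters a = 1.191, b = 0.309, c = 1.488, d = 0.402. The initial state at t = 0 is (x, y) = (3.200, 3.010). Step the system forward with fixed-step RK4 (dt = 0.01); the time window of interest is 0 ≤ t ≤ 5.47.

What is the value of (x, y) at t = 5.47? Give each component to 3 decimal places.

(x, y) = (3.963, 2.889)

t=0.000: state=(3.200, 3.010)
step 1 (dt=0.01): k1=(0.835, -0.607), k2=(0.839, -0.601), k3=(0.839, -0.601), k4=(0.843, -0.595); state += dt/6·(k1+2k2+2k3+k4)
t=0.010: state=(3.208, 3.004)
t=0.020: state=(3.217, 2.998)
t=0.030: state=(3.225, 2.992)
continuing one RK4 step at a time; state shown every 20 steps (Δt=0.2):
t=0.200: state=(3.382, 2.912)
t=0.400: state=(3.592, 2.862)
t=0.600: state=(3.820, 2.862)
t=0.800: state=(4.056, 2.917)
t=1.000: state=(4.284, 3.030)
t=1.200: state=(4.486, 3.201)
t=1.400: state=(4.639, 3.432)
t=1.600: state=(4.721, 3.715)
t=1.800: state=(4.716, 4.034)
t=2.000: state=(4.616, 4.362)
t=2.200: state=(4.431, 4.662)
t=2.400: state=(4.183, 4.897)
t=2.600: state=(3.903, 5.034)
t=2.800: state=(3.624, 5.058)
t=3.000: state=(3.371, 4.975)
t=3.200: state=(3.161, 4.802)
t=3.400: state=(3.002, 4.567)
t=3.600: state=(2.897, 4.298)
t=3.800: state=(2.843, 4.018)
t=4.000: state=(2.838, 3.748)
t=4.200: state=(2.879, 3.502)
t=4.400: state=(2.962, 3.288)
t=4.600: state=(3.085, 3.113)
t=4.800: state=(3.244, 2.980)
t=5.000: state=(3.434, 2.894)
t=5.200: state=(3.649, 2.857)
t=5.400: state=(3.880, 2.871)
t=5.470: state=(3.963, 2.889)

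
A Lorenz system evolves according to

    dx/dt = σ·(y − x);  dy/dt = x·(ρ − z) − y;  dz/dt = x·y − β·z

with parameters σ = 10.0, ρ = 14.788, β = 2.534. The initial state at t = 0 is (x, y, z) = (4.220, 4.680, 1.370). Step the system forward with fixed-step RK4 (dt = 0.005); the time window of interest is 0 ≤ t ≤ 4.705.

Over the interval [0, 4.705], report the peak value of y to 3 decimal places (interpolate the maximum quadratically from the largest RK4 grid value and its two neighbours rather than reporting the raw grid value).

t=0.000: state=(4.220, 4.680, 1.370)
step 1 (dt=0.005): k1=(4.600, 51.944, 16.278), k2=(5.784, 51.796, 16.778), k3=(5.750, 51.831, 16.788), k4=(6.904, 51.714, 17.301); state += dt/6·(k1+2k2+2k3+k4)
t=0.005: state=(4.249, 4.939, 1.454)
t=0.010: state=(4.289, 5.197, 1.543)
t=0.015: state=(4.339, 5.455, 1.638)
continuing one RK4 step at a time; state shown every 40 steps (Δt=0.2):
t=0.200: state=(10.468, 14.019, 13.111)
t=0.400: state=(6.558, 1.170, 21.022)
t=0.600: state=(0.455, -0.564, 12.616)
t=0.800: state=(-0.404, -0.620, 7.611)
t=1.000: state=(-1.079, -1.646, 4.713)
t=1.200: state=(-3.338, -5.290, 4.010)
t=1.400: state=(-9.267, -12.348, 12.250)
t=1.600: state=(-7.440, -3.186, 20.521)
t=1.800: state=(-1.729, -0.620, 13.139)
t=2.000: state=(-1.203, -1.477, 8.107)
t=2.200: state=(-2.624, -3.893, 5.658)
t=2.400: state=(-6.922, -9.860, 8.785)
t=2.600: state=(-9.373, -7.287, 19.846)
t=2.800: state=(-3.477, -1.463, 15.419)
t=3.000: state=(-1.982, -2.126, 9.880)
t=3.200: state=(-3.434, -4.787, 7.356)
t=3.400: state=(-7.466, -9.778, 11.109)
t=3.600: state=(-8.260, -6.142, 18.847)
t=3.800: state=(-3.694, -2.300, 14.545)
t=4.000: state=(-2.940, -3.360, 10.015)
t=4.200: state=(-5.033, -6.685, 9.143)
t=4.400: state=(-8.311, -9.105, 14.935)
t=4.600: state=(-6.304, -4.272, 17.146)
t=4.705: state=(-4.465, -3.142, 14.881)
largest grid value and its neighbours: y(0.200)=14.01851, y(0.205)=14.02181, y(0.210)=13.99565
parabola through these three points peaks at t≈0.203 with y≈14.02403

max y = 14.024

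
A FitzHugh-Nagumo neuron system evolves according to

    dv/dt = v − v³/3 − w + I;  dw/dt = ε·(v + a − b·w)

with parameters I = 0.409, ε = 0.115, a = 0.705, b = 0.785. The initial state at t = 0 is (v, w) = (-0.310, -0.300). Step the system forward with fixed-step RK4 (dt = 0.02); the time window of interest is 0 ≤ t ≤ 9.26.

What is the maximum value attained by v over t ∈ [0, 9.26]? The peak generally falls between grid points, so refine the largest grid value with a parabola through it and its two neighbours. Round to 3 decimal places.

max v = 1.791

t=0.000: state=(-0.310, -0.300)
step 1 (dt=0.02): k1=(0.409, 0.073), k2=(0.412, 0.073), k3=(0.412, 0.073), k4=(0.415, 0.073); state += dt/6·(k1+2k2+2k3+k4)
t=0.020: state=(-0.302, -0.299)
t=0.040: state=(-0.293, -0.297)
t=0.060: state=(-0.285, -0.296)
continuing one RK4 step at a time; state shown every 25 steps (Δt=0.5):
t=0.500: state=(-0.061, -0.258)
t=1.000: state=(0.316, -0.200)
t=1.500: state=(0.849, -0.120)
t=2.000: state=(1.397, -0.011)
t=2.500: state=(1.705, 0.118)
t=3.000: state=(1.789, 0.251)
t=3.500: state=(1.777, 0.380)
t=4.000: state=(1.735, 0.502)
t=4.500: state=(1.682, 0.615)
t=5.000: state=(1.625, 0.721)
t=5.500: state=(1.565, 0.818)
t=6.000: state=(1.503, 0.908)
t=6.500: state=(1.437, 0.990)
t=7.000: state=(1.369, 1.065)
t=7.500: state=(1.295, 1.133)
t=8.000: state=(1.215, 1.193)
t=8.500: state=(1.127, 1.246)
t=9.000: state=(1.027, 1.291)
t=9.260: state=(0.968, 1.311)
largest grid value and its neighbours: v(3.100)=1.79097, v(3.120)=1.79106, v(3.140)=1.79105
parabola through these three points peaks at t≈3.128 with v≈1.79107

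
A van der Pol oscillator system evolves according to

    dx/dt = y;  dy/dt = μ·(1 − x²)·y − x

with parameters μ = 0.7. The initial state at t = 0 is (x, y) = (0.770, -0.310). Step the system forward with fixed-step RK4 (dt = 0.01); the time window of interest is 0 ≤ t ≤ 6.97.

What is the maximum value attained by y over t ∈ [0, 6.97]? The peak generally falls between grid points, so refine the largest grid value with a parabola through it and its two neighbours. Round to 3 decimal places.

t=0.000: state=(0.770, -0.310)
step 1 (dt=0.01): k1=(-0.310, -0.858), k2=(-0.314, -0.859), k3=(-0.314, -0.859), k4=(-0.319, -0.859); state += dt/6·(k1+2k2+2k3+k4)
t=0.010: state=(0.767, -0.319)
t=0.020: state=(0.764, -0.327)
t=0.030: state=(0.760, -0.336)
continuing one RK4 step at a time; state shown every 25 steps (Δt=0.25):
t=0.250: state=(0.666, -0.526)
t=0.500: state=(0.507, -0.746)
t=0.750: state=(0.292, -0.973)
t=1.000: state=(0.020, -1.198)
t=1.250: state=(-0.304, -1.384)
t=1.500: state=(-0.662, -1.453)
t=1.750: state=(-1.013, -1.313)
t=2.000: state=(-1.300, -0.953)
t=2.250: state=(-1.480, -0.485)
t=2.500: state=(-1.545, -0.046)
t=2.750: state=(-1.511, 0.306)
t=3.000: state=(-1.399, 0.583)
t=3.250: state=(-1.223, 0.823)
t=3.500: state=(-0.987, 1.063)
t=3.750: state=(-0.688, 1.335)
t=4.000: state=(-0.316, 1.654)
t=4.250: state=(0.141, 1.989)
t=4.500: state=(0.668, 2.190)
t=4.750: state=(1.202, 1.993)
t=5.000: state=(1.625, 1.336)
t=5.250: state=(1.860, 0.560)
t=5.500: state=(1.922, -0.027)
t=5.750: state=(1.865, -0.399)
t=6.000: state=(1.733, -0.643)
t=6.250: state=(1.548, -0.835)
t=6.500: state=(1.316, -1.022)
t=6.750: state=(1.034, -1.241)
t=6.970: state=(0.736, -1.480)
largest grid value and its neighbours: y(4.520)=2.19190, y(4.530)=2.19199, y(4.540)=2.19137
parabola through these three points peaks at t≈4.526 with y≈2.19204

max y = 2.192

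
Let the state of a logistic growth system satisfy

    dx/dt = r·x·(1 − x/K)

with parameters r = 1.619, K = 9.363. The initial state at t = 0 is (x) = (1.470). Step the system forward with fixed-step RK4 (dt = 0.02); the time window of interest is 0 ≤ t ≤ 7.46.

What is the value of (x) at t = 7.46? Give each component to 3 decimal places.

(x) = (9.363)

t=0.000: state=(1.470)
step 1 (dt=0.02): k1=(2.006), k2=(2.028), k3=(2.029), k4=(2.051); state += dt/6·(k1+2k2+2k3+k4)
t=0.020: state=(1.511)
t=0.040: state=(1.552)
t=0.060: state=(1.594)
continuing one RK4 step at a time; state shown every 25 steps (Δt=0.5):
t=0.500: state=(2.762)
t=1.000: state=(4.537)
t=1.500: state=(6.355)
t=2.000: state=(7.733)
t=2.500: state=(8.560)
t=3.000: state=(8.988)
t=3.500: state=(9.192)
t=4.000: state=(9.286)
t=4.500: state=(9.329)
t=5.000: state=(9.348)
t=5.500: state=(9.356)
t=6.000: state=(9.360)
t=6.500: state=(9.362)
t=7.000: state=(9.362)
t=7.460: state=(9.363)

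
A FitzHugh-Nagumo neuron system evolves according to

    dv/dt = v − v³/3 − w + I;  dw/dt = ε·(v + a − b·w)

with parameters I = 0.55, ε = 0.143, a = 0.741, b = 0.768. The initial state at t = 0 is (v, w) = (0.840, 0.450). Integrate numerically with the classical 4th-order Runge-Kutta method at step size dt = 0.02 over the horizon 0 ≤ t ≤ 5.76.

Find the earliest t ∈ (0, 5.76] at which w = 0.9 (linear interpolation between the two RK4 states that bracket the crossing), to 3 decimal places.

t=0.000: state=(0.840, 0.450)
step 1 (dt=0.02): k1=(0.742, 0.177), k2=(0.743, 0.178), k3=(0.743, 0.178), k4=(0.743, 0.178); state += dt/6·(k1+2k2+2k3+k4)
t=0.020: state=(0.855, 0.454)
t=0.040: state=(0.870, 0.457)
t=0.060: state=(0.885, 0.461)
continuing one RK4 step at a time; state shown every 10 steps (Δt=0.2):
t=0.200: state=(0.988, 0.487)
t=0.400: state=(1.129, 0.527)
t=0.600: state=(1.254, 0.571)
t=0.800: state=(1.358, 0.616)
t=1.000: state=(1.437, 0.663)
t=1.200: state=(1.492, 0.711)
t=1.400: state=(1.527, 0.760)
t=1.600: state=(1.546, 0.808)
t=1.800: state=(1.551, 0.855)
t=1.980: state=(1.548, 0.897)
next step: t=2.000: state=(1.547, 0.901) — w has crossed 0.9
linear interpolation between t=1.980 (0.89655) and t=2.000 (0.90113) → t≈1.995

t = 1.995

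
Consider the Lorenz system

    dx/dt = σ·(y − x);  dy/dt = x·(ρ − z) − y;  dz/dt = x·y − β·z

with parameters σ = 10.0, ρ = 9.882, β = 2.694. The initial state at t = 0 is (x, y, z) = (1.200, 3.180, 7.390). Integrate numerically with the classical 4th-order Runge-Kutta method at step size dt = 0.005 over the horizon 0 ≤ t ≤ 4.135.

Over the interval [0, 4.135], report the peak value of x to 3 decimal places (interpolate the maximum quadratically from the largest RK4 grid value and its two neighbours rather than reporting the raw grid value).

t=0.000: state=(1.200, 3.180, 7.390)
step 1 (dt=0.005): k1=(19.800, -0.190, -16.093), k2=(19.300, -0.016, -15.827), k3=(19.317, -0.020, -15.833), k4=(18.833, 0.154, -15.572); state += dt/6·(k1+2k2+2k3+k4)
t=0.005: state=(1.297, 3.180, 7.311)
t=0.010: state=(1.388, 3.182, 7.234)
t=0.015: state=(1.476, 3.185, 7.160)
continuing one RK4 step at a time; state shown every 40 steps (Δt=0.2):
t=0.200: state=(3.400, 4.270, 5.766)
t=0.400: state=(5.369, 6.373, 7.155)
t=0.600: state=(6.421, 6.232, 10.467)
t=0.800: state=(4.968, 4.055, 10.586)
t=1.000: state=(3.767, 3.543, 8.535)
t=1.200: state=(3.977, 4.358, 7.270)
t=1.400: state=(5.027, 5.597, 7.786)
t=1.600: state=(5.737, 5.764, 9.516)
t=1.800: state=(5.154, 4.671, 9.980)
t=2.000: state=(4.366, 4.144, 8.935)
t=2.200: state=(4.349, 4.531, 8.065)
t=2.400: state=(4.914, 5.233, 8.238)
t=2.600: state=(5.343, 5.396, 9.140)
t=2.800: state=(5.104, 4.863, 9.509)
t=3.000: state=(4.651, 4.496, 9.008)
t=3.200: state=(4.581, 4.661, 8.472)
t=3.400: state=(4.875, 5.052, 8.508)
t=3.600: state=(5.128, 5.174, 8.979)
t=3.800: state=(5.035, 4.915, 9.226)
t=4.000: state=(4.785, 4.687, 8.994)
t=4.135: state=(4.710, 4.700, 8.761)
largest grid value and its neighbours: x(0.570)=6.44072, x(0.575)=6.44258, x(0.580)=6.44237
parabola through these three points peaks at t≈0.577 with x≈6.44274

max x = 6.443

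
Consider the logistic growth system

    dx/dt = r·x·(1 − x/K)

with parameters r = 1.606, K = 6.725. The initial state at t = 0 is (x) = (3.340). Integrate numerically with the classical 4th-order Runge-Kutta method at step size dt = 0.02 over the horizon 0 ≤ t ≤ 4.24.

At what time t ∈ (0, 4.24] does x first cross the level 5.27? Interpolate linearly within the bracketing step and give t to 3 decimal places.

t=0.000: state=(3.340)
step 1 (dt=0.02): k1=(2.700), k2=(2.700), k3=(2.700), k4=(2.700); state += dt/6·(k1+2k2+2k3+k4)
t=0.020: state=(3.394)
t=0.040: state=(3.448)
t=0.060: state=(3.502)
continuing one RK4 step at a time; state shown every 10 steps (Δt=0.2):
t=0.200: state=(3.876)
t=0.400: state=(4.386)
t=0.600: state=(4.850)
t=0.800: state=(5.252)
next step: t=0.820: state=(5.289) — x has crossed 5.27
linear interpolation between t=0.800 (5.25213) and t=0.820 (5.28874) → t≈0.810

t = 0.810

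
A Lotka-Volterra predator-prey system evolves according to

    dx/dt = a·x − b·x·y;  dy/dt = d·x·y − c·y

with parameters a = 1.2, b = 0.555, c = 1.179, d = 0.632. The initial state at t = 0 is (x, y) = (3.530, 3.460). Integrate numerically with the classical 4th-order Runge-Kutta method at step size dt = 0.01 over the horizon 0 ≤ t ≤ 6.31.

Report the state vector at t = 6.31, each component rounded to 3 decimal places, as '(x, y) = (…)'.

t=0.000: state=(3.530, 3.460)
step 1 (dt=0.01): k1=(-2.543, 3.640), k2=(-2.569, 3.631), k3=(-2.569, 3.631), k4=(-2.595, 3.621); state += dt/6·(k1+2k2+2k3+k4)
t=0.010: state=(3.504, 3.496)
t=0.020: state=(3.478, 3.532)
t=0.030: state=(3.451, 3.568)
continuing one RK4 step at a time; state shown every 25 steps (Δt=0.25):
t=0.250: state=(2.781, 4.252)
t=0.500: state=(2.017, 4.618)
t=0.750: state=(1.439, 4.506)
t=1.000: state=(1.068, 4.080)
t=1.250: state=(0.850, 3.530)
t=1.500: state=(0.731, 2.975)
t=1.750: state=(0.676, 2.475)
t=2.000: state=(0.668, 2.048)
t=2.250: state=(0.696, 1.698)
t=2.500: state=(0.757, 1.418)
t=2.750: state=(0.853, 1.198)
t=3.000: state=(0.987, 1.032)
t=3.250: state=(1.165, 0.910)
t=3.500: state=(1.394, 0.829)
t=3.750: state=(1.683, 0.786)
t=4.000: state=(2.038, 0.785)
t=4.250: state=(2.461, 0.834)
t=4.500: state=(2.938, 0.950)
t=4.750: state=(3.428, 1.171)
t=5.000: state=(3.840, 1.551)
t=5.250: state=(4.019, 2.158)
t=5.500: state=(3.802, 2.999)
t=5.750: state=(3.178, 3.893)
t=6.000: state=(2.384, 4.499)
t=6.250: state=(1.701, 4.614)
t=6.310: state=(1.568, 4.574)

(x, y) = (1.568, 4.574)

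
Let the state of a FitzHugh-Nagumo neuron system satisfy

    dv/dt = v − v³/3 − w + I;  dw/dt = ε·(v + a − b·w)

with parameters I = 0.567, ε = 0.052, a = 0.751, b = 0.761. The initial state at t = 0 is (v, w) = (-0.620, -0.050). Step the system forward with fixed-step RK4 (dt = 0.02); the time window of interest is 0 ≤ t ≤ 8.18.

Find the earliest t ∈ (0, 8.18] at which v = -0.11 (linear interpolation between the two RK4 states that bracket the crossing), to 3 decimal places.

t=0.000: state=(-0.620, -0.050)
step 1 (dt=0.02): k1=(0.076, 0.009), k2=(0.077, 0.009), k3=(0.077, 0.009), k4=(0.077, 0.009); state += dt/6·(k1+2k2+2k3+k4)
t=0.020: state=(-0.618, -0.050)
t=0.040: state=(-0.617, -0.050)
t=0.060: state=(-0.615, -0.049)
continuing one RK4 step at a time; state shown every 25 steps (Δt=0.5):
t=0.500: state=(-0.576, -0.045)
t=1.000: state=(-0.519, -0.039)
t=1.500: state=(-0.439, -0.031)
t=2.000: state=(-0.326, -0.021)
t=2.500: state=(-0.155, -0.008)
t=2.600: state=(-0.111, -0.005)
next step: t=2.620: state=(-0.102, -0.004) — v has crossed -0.11
linear interpolation between t=2.600 (-0.11134) and t=2.620 (-0.10204) → t≈2.603

t = 2.603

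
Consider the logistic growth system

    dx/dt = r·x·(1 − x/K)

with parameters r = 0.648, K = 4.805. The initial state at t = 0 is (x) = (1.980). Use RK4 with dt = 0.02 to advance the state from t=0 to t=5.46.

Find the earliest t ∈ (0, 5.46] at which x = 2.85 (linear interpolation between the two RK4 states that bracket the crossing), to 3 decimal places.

t=0.000: state=(1.980)
step 1 (dt=0.02): k1=(0.754), k2=(0.755), k3=(0.755), k4=(0.756); state += dt/6·(k1+2k2+2k3+k4)
t=0.020: state=(1.995)
t=0.040: state=(2.010)
t=0.060: state=(2.025)
continuing one RK4 step at a time; state shown every 10 steps (Δt=0.2):
t=0.200: state=(2.132)
t=0.400: state=(2.287)
t=0.600: state=(2.443)
t=0.800: state=(2.598)
t=1.000: state=(2.751)
t=1.120: state=(2.842)
next step: t=1.140: state=(2.857) — x has crossed 2.85
linear interpolation between t=1.120 (2.84236) and t=1.140 (2.85739) → t≈1.130

t = 1.130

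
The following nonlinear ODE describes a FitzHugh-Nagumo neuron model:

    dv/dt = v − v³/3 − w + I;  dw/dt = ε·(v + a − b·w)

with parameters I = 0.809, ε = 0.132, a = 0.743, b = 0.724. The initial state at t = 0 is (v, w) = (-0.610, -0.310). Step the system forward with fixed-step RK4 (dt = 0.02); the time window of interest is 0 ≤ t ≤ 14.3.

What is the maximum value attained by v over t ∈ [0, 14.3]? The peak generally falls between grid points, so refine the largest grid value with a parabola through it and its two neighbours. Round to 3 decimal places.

max v = 1.945

t=0.000: state=(-0.610, -0.310)
step 1 (dt=0.02): k1=(0.585, 0.047), k2=(0.588, 0.048), k3=(0.588, 0.048), k4=(0.591, 0.049); state += dt/6·(k1+2k2+2k3+k4)
t=0.020: state=(-0.598, -0.309)
t=0.040: state=(-0.586, -0.308)
t=0.060: state=(-0.574, -0.307)
continuing one RK4 step at a time; state shown every 25 steps (Δt=0.5):
t=0.500: state=(-0.265, -0.276)
t=1.000: state=(0.252, -0.217)
t=1.500: state=(0.996, -0.120)
t=2.000: state=(1.662, 0.022)
t=2.500: state=(1.916, 0.186)
t=3.000: state=(1.942, 0.350)
t=3.500: state=(1.905, 0.506)
t=4.000: state=(1.853, 0.651)
t=4.500: state=(1.797, 0.786)
t=5.000: state=(1.739, 0.911)
t=5.500: state=(1.680, 1.027)
t=6.000: state=(1.620, 1.133)
t=6.500: state=(1.559, 1.231)
t=7.000: state=(1.495, 1.319)
t=7.500: state=(1.429, 1.400)
t=8.000: state=(1.360, 1.472)
t=8.500: state=(1.287, 1.537)
t=9.000: state=(1.208, 1.593)
t=9.500: state=(1.122, 1.642)
t=10.000: state=(1.025, 1.683)
t=10.500: state=(0.912, 1.714)
t=11.000: state=(0.775, 1.737)
t=11.500: state=(0.597, 1.748)
t=12.000: state=(0.348, 1.745)
t=12.500: state=(-0.031, 1.723)
t=13.000: state=(-0.620, 1.670)
t=13.500: state=(-1.341, 1.577)
t=14.000: state=(-1.795, 1.448)
t=14.300: state=(-1.894, 1.363)
largest grid value and its neighbours: v(2.840)=1.94482, v(2.860)=1.94482, v(2.880)=1.94471
parabola through these three points peaks at t≈2.851 with v≈1.94484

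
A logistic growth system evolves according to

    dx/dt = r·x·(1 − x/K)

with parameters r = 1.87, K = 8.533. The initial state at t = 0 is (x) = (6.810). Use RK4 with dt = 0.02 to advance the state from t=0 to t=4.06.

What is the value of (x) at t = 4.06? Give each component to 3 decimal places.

(x) = (8.532)

t=0.000: state=(6.810)
step 1 (dt=0.02): k1=(2.571), k2=(2.543), k3=(2.543), k4=(2.514); state += dt/6·(k1+2k2+2k3+k4)
t=0.020: state=(6.861)
t=0.040: state=(6.911)
t=0.060: state=(6.959)
continuing one RK4 step at a time; state shown every 10 steps (Δt=0.2):
t=0.200: state=(7.268)
t=0.400: state=(7.620)
t=0.600: state=(7.884)
t=0.800: state=(8.075)
t=1.000: state=(8.213)
t=1.200: state=(8.310)
t=1.400: state=(8.378)
t=1.600: state=(8.426)
t=1.800: state=(8.459)
t=2.000: state=(8.482)
t=2.200: state=(8.498)
t=2.400: state=(8.509)
t=2.600: state=(8.516)
t=2.800: state=(8.522)
t=3.000: state=(8.525)
t=3.200: state=(8.528)
t=3.400: state=(8.529)
t=3.600: state=(8.530)
t=3.800: state=(8.531)
t=4.000: state=(8.532)
t=4.060: state=(8.532)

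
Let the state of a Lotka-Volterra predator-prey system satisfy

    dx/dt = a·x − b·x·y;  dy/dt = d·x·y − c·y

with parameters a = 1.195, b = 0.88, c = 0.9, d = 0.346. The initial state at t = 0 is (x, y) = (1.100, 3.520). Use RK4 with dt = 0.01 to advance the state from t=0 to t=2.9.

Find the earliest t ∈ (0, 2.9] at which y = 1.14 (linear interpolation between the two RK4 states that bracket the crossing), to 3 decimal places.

t=0.000: state=(1.100, 3.520)
step 1 (dt=0.01): k1=(-2.093, -1.828), k2=(-2.064, -1.836), k3=(-2.064, -1.836), k4=(-2.036, -1.844); state += dt/6·(k1+2k2+2k3+k4)
t=0.010: state=(1.079, 3.502)
t=0.020: state=(1.059, 3.483)
t=0.030: state=(1.040, 3.464)
continuing one RK4 step at a time; state shown every 10 steps (Δt=0.1):
t=0.100: state=(0.917, 3.331)
t=0.200: state=(0.777, 3.134)
t=0.300: state=(0.671, 2.937)
t=0.400: state=(0.589, 2.743)
t=0.500: state=(0.526, 2.556)
t=0.600: state=(0.477, 2.377)
t=0.700: state=(0.439, 2.207)
t=0.800: state=(0.410, 2.047)
t=0.900: state=(0.389, 1.896)
t=1.000: state=(0.373, 1.756)
t=1.100: state=(0.363, 1.626)
t=1.200: state=(0.356, 1.504)
t=1.300: state=(0.353, 1.392)
t=1.400: state=(0.354, 1.288)
t=1.500: state=(0.358, 1.191)
t=1.550: state=(0.361, 1.146)
next step: t=1.560: state=(0.361, 1.137) — y has crossed 1.14
linear interpolation between t=1.550 (1.14597) and t=1.560 (1.13712) → t≈1.557

t = 1.557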